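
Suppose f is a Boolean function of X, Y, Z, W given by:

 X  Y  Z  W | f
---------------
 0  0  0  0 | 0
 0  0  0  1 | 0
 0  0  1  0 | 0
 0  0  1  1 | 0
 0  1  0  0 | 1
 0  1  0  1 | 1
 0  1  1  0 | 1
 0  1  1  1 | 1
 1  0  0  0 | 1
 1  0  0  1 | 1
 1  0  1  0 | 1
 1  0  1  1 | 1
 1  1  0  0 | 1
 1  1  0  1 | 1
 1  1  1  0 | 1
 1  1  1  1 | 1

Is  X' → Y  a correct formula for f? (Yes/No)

Yes

Test each input against both f and the formula:
  X=0, Y=0, Z=0, W=0: formula gives 0, f = 0 ✓
  X=0, Y=0, Z=0, W=1: formula gives 0, f = 0 ✓
  X=0, Y=0, Z=1, W=0: formula gives 0, f = 0 ✓
  X=0, Y=0, Z=1, W=1: formula gives 0, f = 0 ✓
  …and likewise for the remaining 12 rows.
Every row agrees, so the formula is equivalent.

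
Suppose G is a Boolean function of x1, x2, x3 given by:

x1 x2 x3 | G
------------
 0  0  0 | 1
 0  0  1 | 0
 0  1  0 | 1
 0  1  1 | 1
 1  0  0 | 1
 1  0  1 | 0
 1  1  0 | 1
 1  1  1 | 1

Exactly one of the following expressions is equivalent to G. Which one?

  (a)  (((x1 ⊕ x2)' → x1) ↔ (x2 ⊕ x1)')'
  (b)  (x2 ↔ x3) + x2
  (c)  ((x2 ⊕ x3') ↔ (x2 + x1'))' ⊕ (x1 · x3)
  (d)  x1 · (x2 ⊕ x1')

b

(a) disagrees with G on (0,0,1) (formula → 1, table → 0); rule it out.
(c) disagrees with G on (0,0,0) (formula → 0, table → 1); rule it out.
(d) disagrees with G on (0,0,0) (formula → 0, table → 1); rule it out.
Only (b) survives; checking it on all 8 rows confirms it matches G.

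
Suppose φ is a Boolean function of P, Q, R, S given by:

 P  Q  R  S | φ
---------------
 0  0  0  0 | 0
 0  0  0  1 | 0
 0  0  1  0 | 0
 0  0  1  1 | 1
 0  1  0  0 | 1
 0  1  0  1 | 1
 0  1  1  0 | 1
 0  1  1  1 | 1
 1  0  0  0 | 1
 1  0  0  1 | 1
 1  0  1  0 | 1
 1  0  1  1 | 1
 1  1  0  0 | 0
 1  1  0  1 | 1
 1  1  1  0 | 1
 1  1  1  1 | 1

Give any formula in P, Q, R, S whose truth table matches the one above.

There are just 4 zero rows: (0,0,0,0), (0,0,0,1), (0,0,1,0), (1,1,0,0). Their minterms are ¬P·¬Q·¬R·¬S, ¬P·¬Q·¬R·S, ¬P·¬Q·R·¬S, P·Q·¬R·¬S; the OR of those covers precisely the 0-outputs, and negating it yields φ.

φ(P, Q, R, S) = NOT ((((((NOT P AND NOT Q) AND NOT R) AND NOT S) OR (((NOT P AND NOT Q) AND NOT R) AND S)) OR (((NOT P AND NOT Q) AND R) AND NOT S)) OR (((P AND Q) AND NOT R) AND NOT S))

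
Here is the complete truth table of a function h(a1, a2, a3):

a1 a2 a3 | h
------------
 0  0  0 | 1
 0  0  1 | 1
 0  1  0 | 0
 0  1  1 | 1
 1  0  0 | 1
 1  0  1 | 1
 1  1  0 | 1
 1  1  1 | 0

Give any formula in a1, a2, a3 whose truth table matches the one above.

The 0-rows are (0,1,0), (1,1,1). Take each as a conjunction (¬a1·a2·¬a3, a1·a2·a3), form their disjunction, and complement — that gives a formula that is 1 everywhere h is.

h(a1, a2, a3) = ~(((~a1 & a2) & ~a3) | ((a1 & a2) & a3))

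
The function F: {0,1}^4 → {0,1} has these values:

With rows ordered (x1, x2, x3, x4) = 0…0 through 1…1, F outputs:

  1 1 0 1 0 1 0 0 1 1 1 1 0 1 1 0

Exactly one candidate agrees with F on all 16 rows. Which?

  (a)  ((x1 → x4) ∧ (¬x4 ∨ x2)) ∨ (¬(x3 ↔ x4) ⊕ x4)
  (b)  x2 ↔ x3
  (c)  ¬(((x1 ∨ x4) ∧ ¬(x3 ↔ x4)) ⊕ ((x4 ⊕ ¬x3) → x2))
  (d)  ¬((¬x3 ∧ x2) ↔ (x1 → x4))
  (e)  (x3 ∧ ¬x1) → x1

(a) fails at (0,0,0,1): the formula yields 0, F is 1.
(b) fails at (0,0,1,1): the formula yields 0, F is 1.
(d) fails at (0,0,1,0): the formula yields 1, F is 0.
(e) fails at (0,0,1,1): the formula yields 0, F is 1.
Only (c) survives; checking it on all 16 rows confirms it matches F.

c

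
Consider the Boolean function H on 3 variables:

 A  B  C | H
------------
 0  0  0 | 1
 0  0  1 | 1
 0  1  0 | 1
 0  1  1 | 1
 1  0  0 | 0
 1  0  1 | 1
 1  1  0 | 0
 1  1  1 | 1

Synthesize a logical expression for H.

H(A, B, C) = ¬(((A ∧ ¬B) ∧ ¬C) ∨ ((A ∧ B) ∧ ¬C))

The 0-rows are (1,0,0), (1,1,0). Take each as a conjunction (A·¬B·¬C, A·B·¬C), form their disjunction, and complement — that gives a formula that is 1 everywhere H is.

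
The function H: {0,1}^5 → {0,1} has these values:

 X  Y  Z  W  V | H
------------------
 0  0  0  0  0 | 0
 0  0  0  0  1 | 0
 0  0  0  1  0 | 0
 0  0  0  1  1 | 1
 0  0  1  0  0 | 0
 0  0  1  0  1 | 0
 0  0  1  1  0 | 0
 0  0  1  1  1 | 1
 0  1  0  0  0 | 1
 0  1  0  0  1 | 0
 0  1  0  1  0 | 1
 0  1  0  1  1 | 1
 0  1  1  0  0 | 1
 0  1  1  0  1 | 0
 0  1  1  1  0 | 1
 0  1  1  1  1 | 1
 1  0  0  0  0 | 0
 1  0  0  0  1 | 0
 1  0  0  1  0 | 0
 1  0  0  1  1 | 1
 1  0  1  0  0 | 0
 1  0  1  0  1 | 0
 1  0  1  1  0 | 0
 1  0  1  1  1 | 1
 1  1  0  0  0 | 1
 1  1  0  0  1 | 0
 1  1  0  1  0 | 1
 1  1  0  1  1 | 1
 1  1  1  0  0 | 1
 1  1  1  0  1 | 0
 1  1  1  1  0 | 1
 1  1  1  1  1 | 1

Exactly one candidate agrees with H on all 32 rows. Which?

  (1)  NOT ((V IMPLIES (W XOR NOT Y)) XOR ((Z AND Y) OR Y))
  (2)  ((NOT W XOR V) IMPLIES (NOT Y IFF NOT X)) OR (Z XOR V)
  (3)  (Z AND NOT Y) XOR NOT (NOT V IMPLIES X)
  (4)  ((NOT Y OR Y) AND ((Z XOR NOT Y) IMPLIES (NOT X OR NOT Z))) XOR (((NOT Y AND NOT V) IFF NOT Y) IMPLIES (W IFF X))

1

(2) disagrees with H on (0,0,0,0,0) (formula → 1, table → 0); rule it out.
(3) disagrees with H on (0,0,0,0,0) (formula → 1, table → 0); rule it out.
(4) disagrees with H on (0,0,0,1,0) (formula → 1, table → 0); rule it out.
That leaves (1). Evaluating it on every row reproduces the table of H exactly.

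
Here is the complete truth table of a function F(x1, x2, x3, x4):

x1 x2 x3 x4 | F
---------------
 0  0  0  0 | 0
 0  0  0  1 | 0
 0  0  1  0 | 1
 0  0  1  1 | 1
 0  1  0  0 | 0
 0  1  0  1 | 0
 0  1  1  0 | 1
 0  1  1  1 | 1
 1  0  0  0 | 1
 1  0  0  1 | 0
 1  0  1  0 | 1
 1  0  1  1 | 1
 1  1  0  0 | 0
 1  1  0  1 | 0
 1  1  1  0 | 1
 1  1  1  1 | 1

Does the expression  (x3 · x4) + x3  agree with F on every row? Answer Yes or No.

Evaluate (x3 · x4) + x3 on each row and compare to F:
  x1=0, x2=0, x3=0, x4=0: formula gives 0, F = 0 ✓
  x1=0, x2=0, x3=0, x4=1: formula gives 0, F = 0 ✓
  x1=0, x2=0, x3=1, x4=0: formula gives 1, F = 1 ✓
  x1=0, x2=0, x3=1, x4=1: formula gives 1, F = 1 ✓
  …
  x1=1, x2=0, x3=0, x4=0: formula gives 0, but F = 1 ✗
Row (1,0,0,0) is a counterexample, so the formula is not equivalent to F.

No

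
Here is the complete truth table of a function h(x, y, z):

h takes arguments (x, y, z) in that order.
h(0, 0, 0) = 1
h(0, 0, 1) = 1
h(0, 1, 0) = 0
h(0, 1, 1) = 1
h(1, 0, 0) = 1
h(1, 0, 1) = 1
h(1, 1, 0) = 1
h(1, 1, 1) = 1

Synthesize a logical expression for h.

h(x, y, z) = ~((~x & y) & ~z)

h is 0 on exactly one input, (0,1,0), whose minterm is ¬x·y·¬z. So h is the negation of that single conjunction.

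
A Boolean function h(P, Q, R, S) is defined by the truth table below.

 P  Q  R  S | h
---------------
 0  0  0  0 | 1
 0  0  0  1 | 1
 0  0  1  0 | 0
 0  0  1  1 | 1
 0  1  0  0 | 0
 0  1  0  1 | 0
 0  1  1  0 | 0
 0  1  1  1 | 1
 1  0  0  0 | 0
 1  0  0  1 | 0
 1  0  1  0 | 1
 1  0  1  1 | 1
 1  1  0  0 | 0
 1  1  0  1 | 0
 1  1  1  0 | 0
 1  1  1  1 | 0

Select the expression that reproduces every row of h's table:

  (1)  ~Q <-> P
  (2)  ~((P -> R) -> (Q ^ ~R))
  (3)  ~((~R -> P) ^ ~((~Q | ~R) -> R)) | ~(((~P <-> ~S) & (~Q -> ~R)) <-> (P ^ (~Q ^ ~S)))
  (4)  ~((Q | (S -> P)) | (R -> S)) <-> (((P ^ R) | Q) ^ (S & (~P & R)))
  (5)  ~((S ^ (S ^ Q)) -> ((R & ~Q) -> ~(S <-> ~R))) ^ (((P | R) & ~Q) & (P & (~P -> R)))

4

(1) fails at (0,0,0,0): the formula yields 0, h is 1.
(2) fails at (0,0,0,0): the formula yields 0, h is 1.
(3) fails at (0,1,1,1): the formula yields 0, h is 1.
(5) fails at (0,0,0,0): the formula yields 0, h is 1.
(4) is the remaining candidate, and it agrees with h on all 16 inputs.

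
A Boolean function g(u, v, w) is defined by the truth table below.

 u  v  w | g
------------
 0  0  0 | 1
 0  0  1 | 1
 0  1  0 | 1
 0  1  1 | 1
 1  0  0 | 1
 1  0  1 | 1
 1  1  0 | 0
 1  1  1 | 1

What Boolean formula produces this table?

Only row (1,1,0) gives 0. So g is 1 everywhere except there — the complement of the minterm u·v·¬w.

g(u, v, w) = NOT ((u AND v) AND NOT w)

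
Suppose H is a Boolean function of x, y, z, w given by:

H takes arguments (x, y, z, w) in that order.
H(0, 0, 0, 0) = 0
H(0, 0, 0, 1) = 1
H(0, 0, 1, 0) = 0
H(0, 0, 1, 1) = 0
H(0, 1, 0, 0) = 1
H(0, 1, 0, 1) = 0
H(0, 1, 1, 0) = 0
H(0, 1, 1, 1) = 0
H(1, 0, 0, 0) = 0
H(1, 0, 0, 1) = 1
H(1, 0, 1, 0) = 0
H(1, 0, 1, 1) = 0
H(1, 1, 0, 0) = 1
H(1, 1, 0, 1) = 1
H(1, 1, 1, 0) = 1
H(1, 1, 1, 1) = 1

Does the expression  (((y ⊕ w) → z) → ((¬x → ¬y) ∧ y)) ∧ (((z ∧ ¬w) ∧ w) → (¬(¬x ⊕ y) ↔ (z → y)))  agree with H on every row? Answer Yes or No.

Evaluate (((y ⊕ w) → z) → ((¬x → ¬y) ∧ y)) ∧ (((z ∧ ¬w) ∧ w) → (¬(¬x ⊕ y) ↔ (z → y))) on each row and compare to H:
  x=0, y=0, z=0, w=0: formula gives 0, H = 0 ✓
  x=0, y=0, z=0, w=1: formula gives 1, H = 1 ✓
  x=0, y=0, z=1, w=0: formula gives 0, H = 0 ✓
  x=0, y=0, z=1, w=1: formula gives 0, H = 0 ✓
  … (the remaining 12 rows also agree.)
Every row agrees, so the formula is equivalent.

Yes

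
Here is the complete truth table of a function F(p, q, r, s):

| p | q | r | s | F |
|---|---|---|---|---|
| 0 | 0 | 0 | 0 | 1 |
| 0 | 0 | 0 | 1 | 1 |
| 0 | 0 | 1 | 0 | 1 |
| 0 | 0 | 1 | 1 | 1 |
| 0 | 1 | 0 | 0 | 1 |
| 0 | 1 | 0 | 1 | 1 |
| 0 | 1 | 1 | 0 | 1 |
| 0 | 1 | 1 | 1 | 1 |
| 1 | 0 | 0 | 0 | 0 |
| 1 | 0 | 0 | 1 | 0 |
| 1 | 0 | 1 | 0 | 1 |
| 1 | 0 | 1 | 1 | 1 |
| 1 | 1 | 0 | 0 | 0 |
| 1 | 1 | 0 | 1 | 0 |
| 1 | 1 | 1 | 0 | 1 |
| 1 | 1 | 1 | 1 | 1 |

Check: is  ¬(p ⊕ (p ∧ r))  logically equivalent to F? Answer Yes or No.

Yes

Test each input against both F and the formula:
  p=0, q=0, r=0, s=0: formula gives 1, F = 1 ✓
  p=0, q=0, r=0, s=1: formula gives 1, F = 1 ✓
  p=0, q=0, r=1, s=0: formula gives 1, F = 1 ✓
  p=0, q=0, r=1, s=1: formula gives 1, F = 1 ✓
  … (the remaining 12 rows also agree.)
Every row agrees, so the formula is equivalent.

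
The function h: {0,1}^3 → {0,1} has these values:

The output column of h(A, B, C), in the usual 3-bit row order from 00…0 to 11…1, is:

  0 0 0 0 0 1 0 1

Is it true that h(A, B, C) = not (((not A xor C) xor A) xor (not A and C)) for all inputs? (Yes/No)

Yes

Evaluate not (((not A xor C) xor A) xor (not A and C)) on each row and compare to h:
  A=0, B=0, C=0: formula gives 0, h = 0 ✓
  A=0, B=0, C=1: formula gives 0, h = 0 ✓
  A=0, B=1, C=0: formula gives 0, h = 0 ✓
  A=0, B=1, C=1: formula gives 0, h = 0 ✓
  A=1, B=0, C=0: formula gives 0, h = 0 ✓
  … (the remaining 3 rows also agree.)
Every row agrees, so the formula is equivalent.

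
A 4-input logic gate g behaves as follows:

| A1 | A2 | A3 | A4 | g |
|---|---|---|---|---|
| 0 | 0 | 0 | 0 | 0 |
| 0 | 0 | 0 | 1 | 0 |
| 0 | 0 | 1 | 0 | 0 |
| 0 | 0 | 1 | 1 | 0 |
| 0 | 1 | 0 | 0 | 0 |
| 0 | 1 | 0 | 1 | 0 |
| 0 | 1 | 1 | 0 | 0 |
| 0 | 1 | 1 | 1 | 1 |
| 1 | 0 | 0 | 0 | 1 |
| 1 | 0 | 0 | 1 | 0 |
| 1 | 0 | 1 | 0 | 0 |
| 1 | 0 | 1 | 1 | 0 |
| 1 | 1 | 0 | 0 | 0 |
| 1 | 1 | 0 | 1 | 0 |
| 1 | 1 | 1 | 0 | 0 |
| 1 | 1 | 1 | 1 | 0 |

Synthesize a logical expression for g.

g(A1, A2, A3, A4) = (((NOT A1 AND A2) AND A3) AND A4) OR (((A1 AND NOT A2) AND NOT A3) AND NOT A4)

g=1 on 2 inputs: (0,1,1,1), (1,0,0,0). Reading each as a conjunction of literals (¬A1·A2·A3·A4, A1·¬A2·¬A3·¬A4) and taking the OR gives the canonical DNF.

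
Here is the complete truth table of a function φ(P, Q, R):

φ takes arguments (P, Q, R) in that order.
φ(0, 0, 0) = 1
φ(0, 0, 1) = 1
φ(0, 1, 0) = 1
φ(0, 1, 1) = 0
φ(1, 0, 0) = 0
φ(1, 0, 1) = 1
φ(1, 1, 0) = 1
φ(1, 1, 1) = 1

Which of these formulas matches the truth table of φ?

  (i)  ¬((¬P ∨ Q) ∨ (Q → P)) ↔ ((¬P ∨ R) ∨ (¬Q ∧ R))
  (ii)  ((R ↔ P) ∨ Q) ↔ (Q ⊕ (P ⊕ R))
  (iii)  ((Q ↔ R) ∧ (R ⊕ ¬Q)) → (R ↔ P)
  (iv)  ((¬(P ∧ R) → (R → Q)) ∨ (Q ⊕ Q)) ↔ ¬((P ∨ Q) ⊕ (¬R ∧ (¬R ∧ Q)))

iii

(i): at (0,0,0) it gives 0, but φ = 1 — eliminated.
(ii): at (0,0,0) it gives 0, but φ = 1 — eliminated.
(iv): at (0,0,1) it gives 0, but φ = 1 — eliminated.
(iii) is the remaining candidate, and it agrees with φ on all 8 inputs.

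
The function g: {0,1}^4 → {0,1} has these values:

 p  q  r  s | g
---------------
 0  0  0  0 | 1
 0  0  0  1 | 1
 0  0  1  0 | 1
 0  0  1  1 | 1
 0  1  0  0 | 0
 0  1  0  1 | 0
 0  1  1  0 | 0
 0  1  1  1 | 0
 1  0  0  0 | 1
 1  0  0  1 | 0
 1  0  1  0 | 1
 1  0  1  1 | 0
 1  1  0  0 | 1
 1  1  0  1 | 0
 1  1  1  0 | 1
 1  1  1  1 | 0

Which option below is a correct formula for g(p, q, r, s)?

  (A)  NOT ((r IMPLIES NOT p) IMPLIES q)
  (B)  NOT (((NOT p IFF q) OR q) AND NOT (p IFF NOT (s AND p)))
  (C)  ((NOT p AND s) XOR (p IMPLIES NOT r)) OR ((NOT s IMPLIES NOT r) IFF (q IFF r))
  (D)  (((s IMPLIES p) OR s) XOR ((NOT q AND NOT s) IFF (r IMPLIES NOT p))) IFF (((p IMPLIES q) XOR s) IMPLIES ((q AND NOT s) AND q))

(A) fails at (1,0,0,1): the formula yields 1, g is 0.
(C) fails at (0,0,1,1): the formula yields 0, g is 1.
(D) fails at (0,1,0,0): the formula yields 1, g is 0.
That leaves (B). Evaluating it on every row reproduces the table of g exactly.

B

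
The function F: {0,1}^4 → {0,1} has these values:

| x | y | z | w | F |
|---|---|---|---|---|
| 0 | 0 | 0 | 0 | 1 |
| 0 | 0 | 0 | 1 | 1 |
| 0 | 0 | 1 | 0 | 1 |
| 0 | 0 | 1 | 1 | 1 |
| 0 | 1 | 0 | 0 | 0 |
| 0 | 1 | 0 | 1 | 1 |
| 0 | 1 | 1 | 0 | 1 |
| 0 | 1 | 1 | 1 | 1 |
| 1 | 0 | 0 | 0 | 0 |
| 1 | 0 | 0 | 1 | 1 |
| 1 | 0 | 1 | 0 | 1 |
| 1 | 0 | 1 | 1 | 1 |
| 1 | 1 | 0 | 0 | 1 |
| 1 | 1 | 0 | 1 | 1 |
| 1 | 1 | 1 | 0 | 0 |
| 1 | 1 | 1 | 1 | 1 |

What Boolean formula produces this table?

F is 0 on only 3 rows — (0,1,0,0), (1,0,0,0), (1,1,1,0). Writing each as a minterm (¬x·y·¬z·¬w, x·¬y·¬z·¬w, x·y·z·¬w) and OR-ing them characterizes exactly where F=0, so F is the negation of that disjunction.

F(x, y, z, w) = ~(((((~x & y) & ~z) & ~w) | (((x & ~y) & ~z) & ~w)) | (((x & y) & z) & ~w))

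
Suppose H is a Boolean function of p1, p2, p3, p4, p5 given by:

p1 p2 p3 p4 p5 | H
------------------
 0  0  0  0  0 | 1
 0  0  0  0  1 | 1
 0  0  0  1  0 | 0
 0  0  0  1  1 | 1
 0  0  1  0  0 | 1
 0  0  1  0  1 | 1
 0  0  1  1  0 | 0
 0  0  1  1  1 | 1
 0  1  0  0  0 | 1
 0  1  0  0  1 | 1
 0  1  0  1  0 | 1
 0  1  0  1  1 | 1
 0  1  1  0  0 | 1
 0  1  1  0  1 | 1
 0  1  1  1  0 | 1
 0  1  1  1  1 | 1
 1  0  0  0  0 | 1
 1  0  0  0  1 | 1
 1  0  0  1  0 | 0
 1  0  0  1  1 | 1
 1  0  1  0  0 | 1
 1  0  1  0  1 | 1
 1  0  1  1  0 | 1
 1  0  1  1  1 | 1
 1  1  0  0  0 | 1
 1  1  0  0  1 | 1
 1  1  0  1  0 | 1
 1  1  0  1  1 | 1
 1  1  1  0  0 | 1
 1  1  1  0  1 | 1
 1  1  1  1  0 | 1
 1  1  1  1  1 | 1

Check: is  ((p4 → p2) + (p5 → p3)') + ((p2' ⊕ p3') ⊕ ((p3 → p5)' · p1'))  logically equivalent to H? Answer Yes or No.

Yes

Check the formula against H row by row:
  p1=0, p2=0, p3=0, p4=0, p5=0: formula gives 1, H = 1 ✓
  p1=0, p2=0, p3=0, p4=0, p5=1: formula gives 1, H = 1 ✓
  p1=0, p2=0, p3=0, p4=1, p5=0: formula gives 0, H = 0 ✓
  p1=0, p2=0, p3=0, p4=1, p5=1: formula gives 1, H = 1 ✓
  … (the remaining 28 rows also agree.)
All 32 rows match — the expression computes H exactly.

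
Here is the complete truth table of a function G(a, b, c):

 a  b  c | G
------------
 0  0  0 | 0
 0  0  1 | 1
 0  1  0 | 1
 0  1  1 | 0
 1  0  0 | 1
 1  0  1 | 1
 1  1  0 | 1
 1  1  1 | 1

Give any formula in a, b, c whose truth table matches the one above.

G is 0 on only 2 rows — (0,0,0), (0,1,1). Writing each as a minterm (¬a·¬b·¬c, ¬a·b·c) and OR-ing them characterizes exactly where G=0, so G is the negation of that disjunction.

G(a, b, c) = ~(((~a & ~b) & ~c) | ((~a & b) & c))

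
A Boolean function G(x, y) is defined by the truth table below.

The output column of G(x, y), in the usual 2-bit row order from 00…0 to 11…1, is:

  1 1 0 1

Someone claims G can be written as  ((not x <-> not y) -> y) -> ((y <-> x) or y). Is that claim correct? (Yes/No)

Yes

Test each input against both G and the formula:
  x=0, y=0: formula gives 1, G = 1 ✓
  x=0, y=1: formula gives 1, G = 1 ✓
  x=1, y=0: formula gives 0, G = 0 ✓
  x=1, y=1: formula gives 1, G = 1 ✓
No disagreement on any input; they are logically equivalent.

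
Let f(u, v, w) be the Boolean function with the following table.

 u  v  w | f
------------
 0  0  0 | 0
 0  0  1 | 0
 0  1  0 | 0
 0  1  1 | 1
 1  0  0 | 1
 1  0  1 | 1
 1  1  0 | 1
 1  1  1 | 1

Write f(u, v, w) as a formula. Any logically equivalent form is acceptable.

f(u, v, w) = not ((((not u and not v) and not w) or ((not u and not v) and w)) or ((not u and v) and not w))

There are just 3 zero rows: (0,0,0), (0,0,1), (0,1,0). Their minterms are ¬u·¬v·¬w, ¬u·¬v·w, ¬u·v·¬w; the OR of those covers precisely the 0-outputs, and negating it yields f.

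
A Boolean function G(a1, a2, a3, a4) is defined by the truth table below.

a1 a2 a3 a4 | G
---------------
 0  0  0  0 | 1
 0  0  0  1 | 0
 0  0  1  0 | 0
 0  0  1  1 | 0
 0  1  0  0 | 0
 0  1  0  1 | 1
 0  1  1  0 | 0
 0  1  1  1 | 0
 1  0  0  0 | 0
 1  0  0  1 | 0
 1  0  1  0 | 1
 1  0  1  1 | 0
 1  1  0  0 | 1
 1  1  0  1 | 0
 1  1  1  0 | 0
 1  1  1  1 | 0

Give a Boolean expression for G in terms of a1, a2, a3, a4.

G(a1, a2, a3, a4) = (((((not a1 and not a2) and not a3) and not a4) or (((not a1 and a2) and not a3) and a4)) or (((a1 and not a2) and a3) and not a4)) or (((a1 and a2) and not a3) and not a4)

G=1 on 4 inputs: (0,0,0,0), (0,1,0,1), (1,0,1,0), (1,1,0,0). Reading each as a conjunction of literals (¬a1·¬a2·¬a3·¬a4, ¬a1·a2·¬a3·a4, a1·¬a2·a3·¬a4, a1·a2·¬a3·¬a4) and taking the OR gives the canonical DNF.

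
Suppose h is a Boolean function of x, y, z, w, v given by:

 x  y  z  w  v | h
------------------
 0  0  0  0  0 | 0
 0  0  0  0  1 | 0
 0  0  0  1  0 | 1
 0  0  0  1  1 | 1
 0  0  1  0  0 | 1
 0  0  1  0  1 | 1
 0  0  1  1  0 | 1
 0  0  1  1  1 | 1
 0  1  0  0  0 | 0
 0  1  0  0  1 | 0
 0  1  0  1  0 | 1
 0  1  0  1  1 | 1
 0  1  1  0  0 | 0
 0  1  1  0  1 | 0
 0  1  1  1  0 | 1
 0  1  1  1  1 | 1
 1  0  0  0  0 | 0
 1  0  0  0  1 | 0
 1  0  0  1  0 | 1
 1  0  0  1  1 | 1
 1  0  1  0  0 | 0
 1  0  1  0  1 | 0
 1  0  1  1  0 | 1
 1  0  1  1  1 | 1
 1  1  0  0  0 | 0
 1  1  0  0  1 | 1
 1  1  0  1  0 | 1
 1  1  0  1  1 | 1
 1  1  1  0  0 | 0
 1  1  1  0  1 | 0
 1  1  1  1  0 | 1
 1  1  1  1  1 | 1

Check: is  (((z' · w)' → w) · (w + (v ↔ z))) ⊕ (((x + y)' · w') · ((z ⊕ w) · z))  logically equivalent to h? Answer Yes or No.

No

Check the formula against h row by row:
  x=0, y=0, z=0, w=0, v=0: formula gives 0, h = 0 ✓
  x=0, y=0, z=0, w=0, v=1: formula gives 0, h = 0 ✓
  x=0, y=0, z=0, w=1, v=0: formula gives 1, h = 1 ✓
  x=0, y=0, z=0, w=1, v=1: formula gives 1, h = 1 ✓
  …
  x=1, y=1, z=0, w=0, v=1: formula gives 0, but h = 1 ✗
A single disagreement suffices: at (1,1,0,0,1) they differ, so the formula does not compute h.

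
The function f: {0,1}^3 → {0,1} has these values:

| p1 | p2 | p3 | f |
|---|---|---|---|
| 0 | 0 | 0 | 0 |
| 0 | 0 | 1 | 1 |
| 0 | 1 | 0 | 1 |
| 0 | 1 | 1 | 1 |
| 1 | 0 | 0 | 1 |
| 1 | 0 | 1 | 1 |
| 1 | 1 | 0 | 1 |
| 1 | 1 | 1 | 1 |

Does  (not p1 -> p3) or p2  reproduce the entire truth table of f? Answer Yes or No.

Yes

Evaluate (not p1 -> p3) or p2 on each row and compare to f:
  p1=0, p2=0, p3=0: formula gives 0, f = 0 ✓
  p1=0, p2=0, p3=1: formula gives 1, f = 1 ✓
  p1=0, p2=1, p3=0: formula gives 1, f = 1 ✓
  p1=0, p2=1, p3=1: formula gives 1, f = 1 ✓
  p1=1, p2=0, p3=0: formula gives 1, f = 1 ✓
  … (the remaining 3 rows also agree.)
No disagreement on any input; they are logically equivalent.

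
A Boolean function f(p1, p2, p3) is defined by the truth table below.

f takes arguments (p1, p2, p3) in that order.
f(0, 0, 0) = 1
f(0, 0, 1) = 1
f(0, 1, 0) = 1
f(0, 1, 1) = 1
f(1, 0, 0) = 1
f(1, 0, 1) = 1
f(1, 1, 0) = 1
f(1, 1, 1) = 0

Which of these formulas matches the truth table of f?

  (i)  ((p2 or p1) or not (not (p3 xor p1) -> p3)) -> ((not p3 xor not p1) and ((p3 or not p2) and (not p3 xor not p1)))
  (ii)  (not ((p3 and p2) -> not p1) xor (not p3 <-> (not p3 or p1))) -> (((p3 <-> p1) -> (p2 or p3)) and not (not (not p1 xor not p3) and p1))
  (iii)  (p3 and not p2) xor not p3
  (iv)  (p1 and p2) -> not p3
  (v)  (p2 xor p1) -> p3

(i) disagrees with f on (0,0,0) (formula → 0, table → 1); rule it out.
(ii) disagrees with f on (0,0,0) (formula → 0, table → 1); rule it out.
(iii) disagrees with f on (0,1,1) (formula → 0, table → 1); rule it out.
(v) disagrees with f on (0,1,0) (formula → 0, table → 1); rule it out.
That leaves (iv). Evaluating it on every row reproduces the table of f exactly.

iv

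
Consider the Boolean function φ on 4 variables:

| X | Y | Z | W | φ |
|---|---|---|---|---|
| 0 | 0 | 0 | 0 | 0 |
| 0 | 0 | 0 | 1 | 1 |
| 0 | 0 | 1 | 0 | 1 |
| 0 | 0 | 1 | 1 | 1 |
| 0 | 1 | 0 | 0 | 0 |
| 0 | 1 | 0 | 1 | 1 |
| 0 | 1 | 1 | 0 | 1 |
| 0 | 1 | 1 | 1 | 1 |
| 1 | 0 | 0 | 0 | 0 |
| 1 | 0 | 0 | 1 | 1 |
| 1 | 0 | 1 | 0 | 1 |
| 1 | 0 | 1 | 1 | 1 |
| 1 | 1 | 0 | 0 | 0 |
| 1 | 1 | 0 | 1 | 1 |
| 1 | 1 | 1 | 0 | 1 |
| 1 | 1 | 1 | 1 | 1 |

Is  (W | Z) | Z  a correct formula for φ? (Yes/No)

Evaluate (W | Z) | Z on each row and compare to φ:
  X=0, Y=0, Z=0, W=0: formula gives 0, φ = 0 ✓
  X=0, Y=0, Z=0, W=1: formula gives 1, φ = 1 ✓
  X=0, Y=0, Z=1, W=0: formula gives 1, φ = 1 ✓
  X=0, Y=0, Z=1, W=1: formula gives 1, φ = 1 ✓
  …and likewise for the remaining 12 rows.
No disagreement on any input; they are logically equivalent.

Yes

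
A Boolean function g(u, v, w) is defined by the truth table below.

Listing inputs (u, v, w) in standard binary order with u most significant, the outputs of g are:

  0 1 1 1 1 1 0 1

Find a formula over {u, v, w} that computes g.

The 0-rows are (0,0,0), (1,1,0). Take each as a conjunction (¬u·¬v·¬w, u·v·¬w), form their disjunction, and complement — that gives a formula that is 1 everywhere g is.

g(u, v, w) = not (((not u and not v) and not w) or ((u and v) and not w))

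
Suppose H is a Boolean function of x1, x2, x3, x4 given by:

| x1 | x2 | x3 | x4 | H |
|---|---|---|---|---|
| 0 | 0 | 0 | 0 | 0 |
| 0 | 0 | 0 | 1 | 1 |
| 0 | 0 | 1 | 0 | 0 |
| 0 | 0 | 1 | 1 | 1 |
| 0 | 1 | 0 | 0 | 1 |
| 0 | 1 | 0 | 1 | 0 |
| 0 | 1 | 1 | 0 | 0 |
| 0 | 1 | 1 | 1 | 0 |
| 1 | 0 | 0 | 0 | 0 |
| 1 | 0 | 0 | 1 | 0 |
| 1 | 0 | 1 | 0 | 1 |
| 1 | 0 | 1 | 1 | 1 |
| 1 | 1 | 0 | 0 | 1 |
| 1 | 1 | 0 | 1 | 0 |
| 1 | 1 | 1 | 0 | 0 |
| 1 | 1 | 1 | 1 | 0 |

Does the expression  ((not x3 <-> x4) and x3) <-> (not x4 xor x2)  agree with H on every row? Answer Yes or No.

Check the formula against H row by row:
  x1=0, x2=0, x3=0, x4=0: formula gives 0, H = 0 ✓
  x1=0, x2=0, x3=0, x4=1: formula gives 1, H = 1 ✓
  x1=0, x2=0, x3=1, x4=0: formula gives 1, but H = 0 ✗
Since they disagree at (0,0,1,0), the expression is not a correct formula for H.

No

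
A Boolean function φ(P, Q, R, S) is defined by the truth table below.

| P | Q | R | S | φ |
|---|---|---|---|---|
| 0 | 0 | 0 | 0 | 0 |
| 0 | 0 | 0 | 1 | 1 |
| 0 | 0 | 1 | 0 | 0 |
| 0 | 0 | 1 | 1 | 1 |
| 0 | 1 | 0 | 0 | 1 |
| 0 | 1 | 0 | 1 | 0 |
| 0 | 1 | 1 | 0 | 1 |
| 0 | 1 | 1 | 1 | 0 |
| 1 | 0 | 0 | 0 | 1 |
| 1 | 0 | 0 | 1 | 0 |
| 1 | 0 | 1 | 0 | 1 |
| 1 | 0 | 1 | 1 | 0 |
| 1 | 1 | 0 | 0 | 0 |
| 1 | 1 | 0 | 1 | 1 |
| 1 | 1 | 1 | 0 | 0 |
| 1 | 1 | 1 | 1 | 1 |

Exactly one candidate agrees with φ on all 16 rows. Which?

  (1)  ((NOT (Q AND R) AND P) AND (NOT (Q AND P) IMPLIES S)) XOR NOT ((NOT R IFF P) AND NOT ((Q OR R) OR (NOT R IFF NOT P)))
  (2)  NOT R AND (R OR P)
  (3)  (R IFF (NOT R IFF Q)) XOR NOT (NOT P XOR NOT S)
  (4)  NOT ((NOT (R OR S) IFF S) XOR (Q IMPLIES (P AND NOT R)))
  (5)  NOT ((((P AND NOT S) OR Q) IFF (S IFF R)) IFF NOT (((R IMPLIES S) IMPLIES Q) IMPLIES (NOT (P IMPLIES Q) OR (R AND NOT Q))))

3

(1) disagrees with φ on (0,0,0,0) (formula → 1, table → 0); rule it out.
(2) disagrees with φ on (0,0,0,1) (formula → 0, table → 1); rule it out.
(4) disagrees with φ on (0,0,0,1) (formula → 0, table → 1); rule it out.
(5) disagrees with φ on (0,0,1,0) (formula → 1, table → 0); rule it out.
Only (3) survives; checking it on all 16 rows confirms it matches φ.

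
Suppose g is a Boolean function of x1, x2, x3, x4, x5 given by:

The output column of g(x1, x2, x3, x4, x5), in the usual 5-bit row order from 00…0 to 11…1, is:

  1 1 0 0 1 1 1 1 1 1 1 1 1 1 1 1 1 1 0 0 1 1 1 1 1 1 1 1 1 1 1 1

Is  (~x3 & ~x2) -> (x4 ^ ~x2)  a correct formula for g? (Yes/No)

Yes

Test each input against both g and the formula:
  x1=0, x2=0, x3=0, x4=0, x5=0: formula gives 1, g = 1 ✓
  x1=0, x2=0, x3=0, x4=0, x5=1: formula gives 1, g = 1 ✓
  x1=0, x2=0, x3=0, x4=1, x5=0: formula gives 0, g = 0 ✓
  x1=0, x2=0, x3=0, x4=1, x5=1: formula gives 0, g = 0 ✓
  …and likewise for the remaining 28 rows.
All 32 rows match — the expression computes g exactly.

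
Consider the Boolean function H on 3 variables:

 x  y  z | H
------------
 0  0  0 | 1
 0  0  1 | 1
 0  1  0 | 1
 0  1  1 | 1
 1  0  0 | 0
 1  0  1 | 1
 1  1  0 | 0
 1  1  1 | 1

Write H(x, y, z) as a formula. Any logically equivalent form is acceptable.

There are just 2 zero rows: (1,0,0), (1,1,0). Their minterms are x·¬y·¬z, x·y·¬z; the OR of those covers precisely the 0-outputs, and negating it yields H.

H(x, y, z) = (((x · y') · z') + ((x · y) · z'))'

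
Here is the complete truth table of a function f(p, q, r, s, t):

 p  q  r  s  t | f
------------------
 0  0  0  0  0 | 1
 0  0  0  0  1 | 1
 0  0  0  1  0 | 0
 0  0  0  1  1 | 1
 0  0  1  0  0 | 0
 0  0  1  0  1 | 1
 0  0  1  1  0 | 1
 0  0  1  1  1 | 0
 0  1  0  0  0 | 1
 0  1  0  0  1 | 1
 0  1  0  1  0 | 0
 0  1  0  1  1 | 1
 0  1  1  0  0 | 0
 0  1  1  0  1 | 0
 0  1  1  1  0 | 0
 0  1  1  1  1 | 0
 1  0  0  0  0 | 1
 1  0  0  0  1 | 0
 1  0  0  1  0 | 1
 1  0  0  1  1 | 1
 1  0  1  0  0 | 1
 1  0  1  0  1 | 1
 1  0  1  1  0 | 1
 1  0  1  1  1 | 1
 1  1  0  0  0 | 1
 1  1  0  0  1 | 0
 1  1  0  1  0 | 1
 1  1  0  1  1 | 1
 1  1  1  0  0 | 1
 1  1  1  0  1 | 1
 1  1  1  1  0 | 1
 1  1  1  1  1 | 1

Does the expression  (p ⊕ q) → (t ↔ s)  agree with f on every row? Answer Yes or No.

Test each input against both f and the formula:
  p=0, q=0, r=0, s=0, t=0: formula gives 1, f = 1 ✓
  p=0, q=0, r=0, s=0, t=1: formula gives 1, f = 1 ✓
  p=0, q=0, r=0, s=1, t=0: formula gives 1, but f = 0 ✗
Row (0,0,0,1,0) is a counterexample, so the formula is not equivalent to f.

No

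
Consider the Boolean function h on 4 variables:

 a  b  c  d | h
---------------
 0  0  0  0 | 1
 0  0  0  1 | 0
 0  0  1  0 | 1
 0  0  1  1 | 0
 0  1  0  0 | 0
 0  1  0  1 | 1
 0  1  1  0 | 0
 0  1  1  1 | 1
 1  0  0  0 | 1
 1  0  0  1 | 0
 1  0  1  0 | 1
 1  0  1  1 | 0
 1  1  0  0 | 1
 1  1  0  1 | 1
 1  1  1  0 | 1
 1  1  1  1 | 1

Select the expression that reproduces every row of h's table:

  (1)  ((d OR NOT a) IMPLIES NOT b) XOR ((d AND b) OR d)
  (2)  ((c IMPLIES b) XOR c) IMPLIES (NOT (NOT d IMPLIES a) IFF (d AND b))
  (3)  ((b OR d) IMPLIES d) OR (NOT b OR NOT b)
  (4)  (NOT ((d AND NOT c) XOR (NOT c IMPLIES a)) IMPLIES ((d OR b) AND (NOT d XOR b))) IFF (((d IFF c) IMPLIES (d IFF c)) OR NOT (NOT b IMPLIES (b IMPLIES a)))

1

(2) disagrees with h on (0,0,0,0) (formula → 0, table → 1); rule it out.
(3) disagrees with h on (0,0,0,1) (formula → 1, table → 0); rule it out.
(4) disagrees with h on (0,0,0,0) (formula → 0, table → 1); rule it out.
(1) is the remaining candidate, and it agrees with h on all 16 inputs.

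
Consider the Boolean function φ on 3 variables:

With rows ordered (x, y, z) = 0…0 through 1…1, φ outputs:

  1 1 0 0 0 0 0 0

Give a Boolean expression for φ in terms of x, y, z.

φ(x, y, z) = ((x' · y') · z') + ((x' · y') · z)

φ=1 on 2 inputs: (0,0,0), (0,0,1). Reading each as a conjunction of literals (¬x·¬y·¬z, ¬x·¬y·z) and taking the OR gives the canonical DNF.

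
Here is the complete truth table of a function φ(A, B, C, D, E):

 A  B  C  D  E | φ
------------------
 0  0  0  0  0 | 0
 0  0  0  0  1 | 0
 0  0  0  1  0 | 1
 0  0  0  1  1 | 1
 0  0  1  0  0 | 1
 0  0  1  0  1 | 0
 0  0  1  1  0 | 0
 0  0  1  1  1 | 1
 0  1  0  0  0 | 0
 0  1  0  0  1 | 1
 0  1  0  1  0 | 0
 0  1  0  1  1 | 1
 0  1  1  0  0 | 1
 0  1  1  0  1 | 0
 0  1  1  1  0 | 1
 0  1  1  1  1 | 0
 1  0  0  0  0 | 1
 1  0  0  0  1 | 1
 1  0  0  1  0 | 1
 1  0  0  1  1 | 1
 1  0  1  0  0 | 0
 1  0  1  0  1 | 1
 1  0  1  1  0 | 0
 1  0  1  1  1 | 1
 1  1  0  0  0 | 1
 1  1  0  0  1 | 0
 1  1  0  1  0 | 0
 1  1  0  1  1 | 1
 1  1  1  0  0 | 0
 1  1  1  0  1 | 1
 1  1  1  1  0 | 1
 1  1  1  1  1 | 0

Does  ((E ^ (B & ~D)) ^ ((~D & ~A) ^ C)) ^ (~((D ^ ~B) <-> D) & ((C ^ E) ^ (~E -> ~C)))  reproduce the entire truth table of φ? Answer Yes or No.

Check the formula against φ row by row:
  A=0, B=0, C=0, D=0, E=0: formula gives 0, φ = 0 ✓
  A=0, B=0, C=0, D=0, E=1: formula gives 0, φ = 0 ✓
  A=0, B=0, C=0, D=1, E=0: formula gives 1, φ = 1 ✓
  A=0, B=0, C=0, D=1, E=1: formula gives 1, φ = 1 ✓
  … (the remaining 28 rows also agree.)
No disagreement on any input; they are logically equivalent.

Yes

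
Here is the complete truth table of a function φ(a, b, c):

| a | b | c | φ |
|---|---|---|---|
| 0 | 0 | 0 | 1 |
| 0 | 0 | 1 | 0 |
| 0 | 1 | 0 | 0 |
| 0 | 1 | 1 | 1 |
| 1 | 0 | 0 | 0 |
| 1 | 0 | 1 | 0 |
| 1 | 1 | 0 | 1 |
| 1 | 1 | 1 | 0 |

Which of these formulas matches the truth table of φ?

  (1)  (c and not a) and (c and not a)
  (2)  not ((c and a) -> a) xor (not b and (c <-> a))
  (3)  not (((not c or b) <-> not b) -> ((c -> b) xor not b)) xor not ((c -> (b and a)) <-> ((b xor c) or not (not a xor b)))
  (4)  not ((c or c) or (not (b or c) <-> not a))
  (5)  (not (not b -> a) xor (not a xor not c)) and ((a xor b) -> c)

5

(1) fails at (0,0,0): the formula yields 0, φ is 1.
(2) fails at (0,1,1): the formula yields 0, φ is 1.
(3) fails at (0,0,0): the formula yields 0, φ is 1.
(4) fails at (0,0,0): the formula yields 0, φ is 1.
Only (5) survives; checking it on all 8 rows confirms it matches φ.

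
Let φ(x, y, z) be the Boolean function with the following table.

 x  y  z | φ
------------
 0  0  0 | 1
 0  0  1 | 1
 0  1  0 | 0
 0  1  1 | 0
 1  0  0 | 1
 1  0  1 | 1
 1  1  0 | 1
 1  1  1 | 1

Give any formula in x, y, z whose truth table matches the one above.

φ(x, y, z) = (((x' · y) · z') + ((x' · y) · z))'

φ is 0 on only 2 rows — (0,1,0), (0,1,1). Writing each as a minterm (¬x·y·¬z, ¬x·y·z) and OR-ing them characterizes exactly where φ=0, so φ is the negation of that disjunction.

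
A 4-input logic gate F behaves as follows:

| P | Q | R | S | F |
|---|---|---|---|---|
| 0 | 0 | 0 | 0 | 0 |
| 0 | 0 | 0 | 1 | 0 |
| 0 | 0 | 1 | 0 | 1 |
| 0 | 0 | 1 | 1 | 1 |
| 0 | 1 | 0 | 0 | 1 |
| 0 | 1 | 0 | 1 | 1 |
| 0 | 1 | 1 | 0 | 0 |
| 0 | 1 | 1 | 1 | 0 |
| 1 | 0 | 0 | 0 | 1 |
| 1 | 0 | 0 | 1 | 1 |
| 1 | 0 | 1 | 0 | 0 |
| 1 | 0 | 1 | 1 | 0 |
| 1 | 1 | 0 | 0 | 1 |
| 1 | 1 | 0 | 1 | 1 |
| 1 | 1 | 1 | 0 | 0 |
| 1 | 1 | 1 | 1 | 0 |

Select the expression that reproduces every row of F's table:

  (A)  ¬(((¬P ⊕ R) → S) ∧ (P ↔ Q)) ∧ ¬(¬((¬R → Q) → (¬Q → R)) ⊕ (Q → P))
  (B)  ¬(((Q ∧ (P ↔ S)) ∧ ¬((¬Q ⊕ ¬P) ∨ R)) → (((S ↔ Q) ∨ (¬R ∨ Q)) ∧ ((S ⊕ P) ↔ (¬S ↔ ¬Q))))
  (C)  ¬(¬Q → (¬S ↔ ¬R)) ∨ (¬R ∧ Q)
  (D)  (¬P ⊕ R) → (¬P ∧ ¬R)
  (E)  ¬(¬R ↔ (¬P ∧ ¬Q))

E

(A) disagrees with F on (0,0,1,0) (formula → 0, table → 1); rule it out.
(B) disagrees with F on (0,0,1,0) (formula → 0, table → 1); rule it out.
(C) disagrees with F on (0,0,0,1) (formula → 1, table → 0); rule it out.
(D) disagrees with F on (0,0,0,0) (formula → 1, table → 0); rule it out.
That leaves (E). Evaluating it on every row reproduces the table of F exactly.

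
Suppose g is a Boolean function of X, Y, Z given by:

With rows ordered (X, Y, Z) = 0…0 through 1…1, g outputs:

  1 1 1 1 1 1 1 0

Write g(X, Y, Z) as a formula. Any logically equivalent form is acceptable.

g(X, Y, Z) = ((X · Y) · Z)'

The output is 0 only when every input is 1 — NAND of all inputs.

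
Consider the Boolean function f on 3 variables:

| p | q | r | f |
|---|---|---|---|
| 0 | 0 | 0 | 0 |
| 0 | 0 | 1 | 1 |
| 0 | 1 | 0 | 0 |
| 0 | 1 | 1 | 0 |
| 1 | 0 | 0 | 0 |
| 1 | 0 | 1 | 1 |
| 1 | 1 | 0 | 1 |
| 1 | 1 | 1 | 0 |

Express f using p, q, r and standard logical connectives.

The 1-rows are (0,0,1), (1,0,1), (1,1,0). Each contributes one minterm — ¬p·¬q·r; p·¬q·r; p·q·¬r — and their disjunction is a sum-of-products form of f.

f(p, q, r) = (((p' · q') · r) + ((p · q') · r)) + ((p · q) · r')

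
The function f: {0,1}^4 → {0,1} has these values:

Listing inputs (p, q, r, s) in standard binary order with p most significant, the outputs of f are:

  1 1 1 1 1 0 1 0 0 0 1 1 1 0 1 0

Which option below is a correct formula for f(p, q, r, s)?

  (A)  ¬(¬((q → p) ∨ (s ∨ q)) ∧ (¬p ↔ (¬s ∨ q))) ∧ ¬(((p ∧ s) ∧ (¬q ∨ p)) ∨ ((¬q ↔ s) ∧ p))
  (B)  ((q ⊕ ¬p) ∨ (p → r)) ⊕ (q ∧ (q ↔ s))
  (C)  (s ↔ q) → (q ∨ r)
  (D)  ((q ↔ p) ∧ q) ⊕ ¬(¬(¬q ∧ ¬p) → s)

(A) disagrees with f on (0,1,0,1) (formula → 1, table → 0); rule it out.
(C) disagrees with f on (0,0,0,0) (formula → 0, table → 1); rule it out.
(D) disagrees with f on (0,0,0,0) (formula → 0, table → 1); rule it out.
That leaves (B). Evaluating it on every row reproduces the table of f exactly.

B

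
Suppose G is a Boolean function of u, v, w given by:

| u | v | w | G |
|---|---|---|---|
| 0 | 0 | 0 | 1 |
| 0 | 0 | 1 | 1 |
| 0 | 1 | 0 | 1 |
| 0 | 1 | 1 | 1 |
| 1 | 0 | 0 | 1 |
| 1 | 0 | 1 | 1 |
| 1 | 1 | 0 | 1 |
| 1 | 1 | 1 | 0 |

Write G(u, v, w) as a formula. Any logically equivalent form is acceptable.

The output is 0 only when every input is 1 — NAND of all inputs.

G(u, v, w) = ¬((u ∧ v) ∧ w)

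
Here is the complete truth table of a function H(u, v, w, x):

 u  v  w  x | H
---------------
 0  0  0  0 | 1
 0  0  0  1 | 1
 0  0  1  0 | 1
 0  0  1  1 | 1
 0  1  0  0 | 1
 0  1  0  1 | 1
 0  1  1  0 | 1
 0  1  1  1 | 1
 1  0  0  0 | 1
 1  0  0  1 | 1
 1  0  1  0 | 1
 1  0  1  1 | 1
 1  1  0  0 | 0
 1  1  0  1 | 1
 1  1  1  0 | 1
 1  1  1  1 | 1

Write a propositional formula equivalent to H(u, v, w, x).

Only row (1,1,0,0) gives 0. So H is 1 everywhere except there — the complement of the minterm u·v·¬w·¬x.

H(u, v, w, x) = not (((u and v) and not w) and not x)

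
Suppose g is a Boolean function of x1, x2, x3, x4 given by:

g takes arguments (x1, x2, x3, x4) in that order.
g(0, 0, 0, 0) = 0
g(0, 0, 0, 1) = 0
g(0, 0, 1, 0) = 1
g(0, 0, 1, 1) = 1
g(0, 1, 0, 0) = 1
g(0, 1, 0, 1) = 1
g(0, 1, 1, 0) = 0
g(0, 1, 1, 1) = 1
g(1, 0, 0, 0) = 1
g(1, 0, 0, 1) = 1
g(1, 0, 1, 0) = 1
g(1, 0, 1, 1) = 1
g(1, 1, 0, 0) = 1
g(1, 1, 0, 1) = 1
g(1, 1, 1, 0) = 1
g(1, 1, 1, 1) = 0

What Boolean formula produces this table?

The 0-rows are (0,0,0,0), (0,0,0,1), (0,1,1,0), (1,1,1,1). Take each as a conjunction (¬x1·¬x2·¬x3·¬x4, ¬x1·¬x2·¬x3·x4, ¬x1·x2·x3·¬x4, x1·x2·x3·x4), form their disjunction, and complement — that gives a formula that is 1 everywhere g is.

g(x1, x2, x3, x4) = ¬((((((¬x1 ∧ ¬x2) ∧ ¬x3) ∧ ¬x4) ∨ (((¬x1 ∧ ¬x2) ∧ ¬x3) ∧ x4)) ∨ (((¬x1 ∧ x2) ∧ x3) ∧ ¬x4)) ∨ (((x1 ∧ x2) ∧ x3) ∧ x4))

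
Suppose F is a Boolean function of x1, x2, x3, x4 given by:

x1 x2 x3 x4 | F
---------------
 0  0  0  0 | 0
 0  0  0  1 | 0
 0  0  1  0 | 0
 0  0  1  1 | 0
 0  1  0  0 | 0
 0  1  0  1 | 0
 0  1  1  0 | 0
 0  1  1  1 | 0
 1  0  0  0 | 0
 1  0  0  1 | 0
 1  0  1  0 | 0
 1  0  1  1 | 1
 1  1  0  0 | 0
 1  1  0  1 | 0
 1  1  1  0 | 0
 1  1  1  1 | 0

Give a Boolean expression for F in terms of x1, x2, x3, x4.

Only row (1,0,1,1) gives 1. That row's minterm x1·¬x2·x3·x4 is F directly.

F(x1, x2, x3, x4) = ((x1 and not x2) and x3) and x4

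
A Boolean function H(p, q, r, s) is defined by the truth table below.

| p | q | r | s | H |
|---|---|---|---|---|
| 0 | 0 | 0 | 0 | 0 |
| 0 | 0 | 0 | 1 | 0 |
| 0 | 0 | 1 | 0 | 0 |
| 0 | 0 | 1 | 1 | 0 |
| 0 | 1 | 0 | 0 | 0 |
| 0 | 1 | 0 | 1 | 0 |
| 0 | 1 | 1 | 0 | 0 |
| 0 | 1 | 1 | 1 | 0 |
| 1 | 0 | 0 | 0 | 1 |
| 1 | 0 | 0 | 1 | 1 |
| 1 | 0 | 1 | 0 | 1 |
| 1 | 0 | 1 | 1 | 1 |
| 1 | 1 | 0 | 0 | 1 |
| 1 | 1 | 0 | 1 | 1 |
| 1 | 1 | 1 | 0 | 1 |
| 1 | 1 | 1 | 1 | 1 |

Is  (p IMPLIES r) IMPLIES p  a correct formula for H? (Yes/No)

Test each input against both H and the formula:
  p=0, q=0, r=0, s=0: formula gives 0, H = 0 ✓
  p=0, q=0, r=0, s=1: formula gives 0, H = 0 ✓
  p=0, q=0, r=1, s=0: formula gives 0, H = 0 ✓
  p=0, q=0, r=1, s=1: formula gives 0, H = 0 ✓
  … (the remaining 12 rows also agree.)
No disagreement on any input; they are logically equivalent.

Yes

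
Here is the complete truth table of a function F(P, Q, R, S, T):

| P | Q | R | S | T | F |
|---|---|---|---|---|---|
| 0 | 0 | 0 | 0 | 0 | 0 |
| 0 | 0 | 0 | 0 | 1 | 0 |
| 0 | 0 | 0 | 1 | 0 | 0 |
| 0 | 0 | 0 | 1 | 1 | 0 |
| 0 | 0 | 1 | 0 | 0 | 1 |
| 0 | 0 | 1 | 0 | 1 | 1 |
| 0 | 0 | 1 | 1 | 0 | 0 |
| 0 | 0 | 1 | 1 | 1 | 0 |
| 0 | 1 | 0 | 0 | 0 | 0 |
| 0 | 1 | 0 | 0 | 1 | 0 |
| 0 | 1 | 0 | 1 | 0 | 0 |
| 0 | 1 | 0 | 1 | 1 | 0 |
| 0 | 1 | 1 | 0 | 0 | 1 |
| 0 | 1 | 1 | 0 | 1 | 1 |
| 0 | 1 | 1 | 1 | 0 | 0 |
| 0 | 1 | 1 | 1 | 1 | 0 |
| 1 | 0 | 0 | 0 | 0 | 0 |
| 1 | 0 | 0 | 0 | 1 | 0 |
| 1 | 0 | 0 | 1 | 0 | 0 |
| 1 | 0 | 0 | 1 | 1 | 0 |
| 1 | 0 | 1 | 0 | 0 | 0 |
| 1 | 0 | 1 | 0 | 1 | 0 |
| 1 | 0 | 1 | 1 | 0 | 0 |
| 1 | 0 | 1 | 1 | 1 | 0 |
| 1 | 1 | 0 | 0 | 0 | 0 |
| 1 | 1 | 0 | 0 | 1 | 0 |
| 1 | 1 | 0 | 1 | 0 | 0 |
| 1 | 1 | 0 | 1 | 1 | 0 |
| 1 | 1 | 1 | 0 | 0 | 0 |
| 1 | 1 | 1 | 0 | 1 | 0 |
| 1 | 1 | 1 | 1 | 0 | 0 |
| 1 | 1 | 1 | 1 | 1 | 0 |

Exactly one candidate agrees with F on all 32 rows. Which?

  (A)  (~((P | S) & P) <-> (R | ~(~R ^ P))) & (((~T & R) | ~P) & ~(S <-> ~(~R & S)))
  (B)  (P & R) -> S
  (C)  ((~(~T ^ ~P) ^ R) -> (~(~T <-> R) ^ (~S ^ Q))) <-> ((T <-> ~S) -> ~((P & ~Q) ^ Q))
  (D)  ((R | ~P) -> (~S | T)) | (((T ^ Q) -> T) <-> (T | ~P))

A

(B): at (0,0,0,0,0) it gives 1, but F = 0 — eliminated.
(C): at (0,0,0,0,1) it gives 1, but F = 0 — eliminated.
(D): at (0,0,0,0,0) it gives 1, but F = 0 — eliminated.
That leaves (A). Evaluating it on every row reproduces the table of F exactly.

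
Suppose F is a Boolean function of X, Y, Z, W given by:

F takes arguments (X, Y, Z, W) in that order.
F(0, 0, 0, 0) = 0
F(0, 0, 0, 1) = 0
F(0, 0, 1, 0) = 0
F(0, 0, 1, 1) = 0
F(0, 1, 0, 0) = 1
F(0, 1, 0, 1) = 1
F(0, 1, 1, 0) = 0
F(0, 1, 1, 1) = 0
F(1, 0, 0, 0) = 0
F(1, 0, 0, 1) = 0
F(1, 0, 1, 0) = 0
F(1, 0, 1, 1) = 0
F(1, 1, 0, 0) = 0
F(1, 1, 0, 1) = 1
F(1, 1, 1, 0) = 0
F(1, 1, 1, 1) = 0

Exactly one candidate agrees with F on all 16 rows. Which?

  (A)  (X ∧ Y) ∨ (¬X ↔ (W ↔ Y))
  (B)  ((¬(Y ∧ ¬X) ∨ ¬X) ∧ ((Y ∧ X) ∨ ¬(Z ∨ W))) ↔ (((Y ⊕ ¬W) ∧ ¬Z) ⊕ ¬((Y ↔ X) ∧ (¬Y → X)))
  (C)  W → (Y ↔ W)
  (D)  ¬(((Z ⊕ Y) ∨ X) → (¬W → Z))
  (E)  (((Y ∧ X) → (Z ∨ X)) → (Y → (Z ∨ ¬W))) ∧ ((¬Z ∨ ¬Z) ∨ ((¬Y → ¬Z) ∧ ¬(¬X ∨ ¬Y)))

(A): at (0,0,0,0) it gives 1, but F = 0 — eliminated.
(C): at (0,0,0,0) it gives 1, but F = 0 — eliminated.
(D): at (0,1,0,1) it gives 0, but F = 1 — eliminated.
(E): at (0,0,0,0) it gives 1, but F = 0 — eliminated.
Only (B) survives; checking it on all 16 rows confirms it matches F.

B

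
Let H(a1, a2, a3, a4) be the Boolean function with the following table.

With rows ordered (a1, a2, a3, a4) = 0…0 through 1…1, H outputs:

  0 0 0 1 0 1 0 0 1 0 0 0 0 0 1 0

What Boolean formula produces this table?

H(a1, a2, a3, a4) = (((((~a1 & ~a2) & a3) & a4) | (((~a1 & a2) & ~a3) & a4)) | (((a1 & ~a2) & ~a3) & ~a4)) | (((a1 & a2) & a3) & ~a4)

The 1-rows are (0,0,1,1), (0,1,0,1), (1,0,0,0), (1,1,1,0). Each contributes one minterm — ¬a1·¬a2·a3·a4; ¬a1·a2·¬a3·a4; a1·¬a2·¬a3·¬a4; a1·a2·a3·¬a4 — and their disjunction is a sum-of-products form of H.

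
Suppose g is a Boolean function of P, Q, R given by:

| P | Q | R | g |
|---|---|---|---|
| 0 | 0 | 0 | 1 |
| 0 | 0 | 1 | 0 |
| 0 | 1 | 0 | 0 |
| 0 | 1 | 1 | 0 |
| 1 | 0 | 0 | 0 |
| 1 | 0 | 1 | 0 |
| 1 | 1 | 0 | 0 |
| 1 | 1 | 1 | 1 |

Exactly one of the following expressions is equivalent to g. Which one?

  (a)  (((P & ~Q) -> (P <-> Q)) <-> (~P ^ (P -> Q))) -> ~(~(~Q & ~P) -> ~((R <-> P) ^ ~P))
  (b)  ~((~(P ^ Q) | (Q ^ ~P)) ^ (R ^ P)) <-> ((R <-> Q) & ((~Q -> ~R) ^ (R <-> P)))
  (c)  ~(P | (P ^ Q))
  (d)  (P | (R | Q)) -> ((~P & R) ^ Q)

b

(a) fails at (0,0,1): the formula yields 1, g is 0.
(c) fails at (0,0,1): the formula yields 1, g is 0.
(d) fails at (0,0,1): the formula yields 1, g is 0.
(b) is the remaining candidate, and it agrees with g on all 8 inputs.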